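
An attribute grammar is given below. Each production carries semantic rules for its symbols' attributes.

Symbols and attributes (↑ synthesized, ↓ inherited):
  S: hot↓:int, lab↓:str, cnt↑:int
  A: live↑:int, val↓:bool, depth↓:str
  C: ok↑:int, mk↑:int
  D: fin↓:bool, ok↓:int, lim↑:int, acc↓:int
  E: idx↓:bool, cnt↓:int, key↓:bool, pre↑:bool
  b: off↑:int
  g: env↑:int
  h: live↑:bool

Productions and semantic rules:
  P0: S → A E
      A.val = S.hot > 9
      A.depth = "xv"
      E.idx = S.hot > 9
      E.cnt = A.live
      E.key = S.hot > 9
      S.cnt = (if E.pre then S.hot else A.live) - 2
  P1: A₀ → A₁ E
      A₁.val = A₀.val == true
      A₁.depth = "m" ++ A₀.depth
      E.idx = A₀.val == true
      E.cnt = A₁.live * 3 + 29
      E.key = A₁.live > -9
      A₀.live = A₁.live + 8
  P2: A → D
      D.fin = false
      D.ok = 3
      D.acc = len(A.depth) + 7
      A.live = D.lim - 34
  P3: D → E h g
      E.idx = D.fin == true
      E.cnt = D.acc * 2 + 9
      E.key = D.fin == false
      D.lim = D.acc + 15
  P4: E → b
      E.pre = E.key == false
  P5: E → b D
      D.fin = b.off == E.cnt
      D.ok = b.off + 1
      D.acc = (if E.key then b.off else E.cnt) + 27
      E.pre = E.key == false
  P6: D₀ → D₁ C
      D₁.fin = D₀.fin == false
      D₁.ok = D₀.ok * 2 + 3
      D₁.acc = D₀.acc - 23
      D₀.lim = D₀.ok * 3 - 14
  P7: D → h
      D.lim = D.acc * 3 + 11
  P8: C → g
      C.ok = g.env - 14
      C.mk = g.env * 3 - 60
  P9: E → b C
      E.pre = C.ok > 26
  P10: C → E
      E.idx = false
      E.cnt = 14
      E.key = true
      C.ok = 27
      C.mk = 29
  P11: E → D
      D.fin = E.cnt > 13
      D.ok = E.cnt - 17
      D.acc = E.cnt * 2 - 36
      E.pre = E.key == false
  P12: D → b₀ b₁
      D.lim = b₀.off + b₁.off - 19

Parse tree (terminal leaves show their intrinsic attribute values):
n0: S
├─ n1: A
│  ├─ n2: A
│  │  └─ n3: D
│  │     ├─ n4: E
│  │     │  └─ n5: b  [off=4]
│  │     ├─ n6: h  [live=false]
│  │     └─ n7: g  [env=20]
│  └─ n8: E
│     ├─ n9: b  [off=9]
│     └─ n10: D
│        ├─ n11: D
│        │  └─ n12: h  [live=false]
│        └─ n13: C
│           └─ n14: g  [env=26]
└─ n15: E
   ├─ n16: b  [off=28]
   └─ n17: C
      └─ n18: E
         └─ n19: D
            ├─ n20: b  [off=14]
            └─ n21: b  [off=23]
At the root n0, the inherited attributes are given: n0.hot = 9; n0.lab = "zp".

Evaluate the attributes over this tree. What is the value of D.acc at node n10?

1. n0.hot = 9  [given at root]
2. n0.lab = "zp"  [given at root]
3. n1.val = false  [S.hot > 9]
4. n1.depth = "xv"  ["xv"]
5. n2.val = false  [A₀.val == true]
6. n2.depth = "mxv"  ["m" ++ A₀.depth]
7. n3.fin = false  [false]
8. n3.ok = 3  [3]
9. n3.acc = 10  [len(A.depth) + 7]
10. n4.idx = false  [D.fin == true]
11. n4.cnt = 29  [D.acc * 2 + 9]
12. n4.key = true  [D.fin == false]
13. n5.off = 4  [terminal]
14. n4.pre = false  [E.key == false]
15. n6.live = false  [terminal]
16. n7.env = 20  [terminal]
17. n3.lim = 25  [D.acc + 15]
18. n2.live = -9  [D.lim - 34]
19. n8.idx = false  [A₀.val == true]
20. n8.cnt = 2  [A₁.live * 3 + 29]
21. n8.key = false  [A₁.live > -9]
22. n9.off = 9  [terminal]
23. n10.fin = false  [b.off == E.cnt]
24. n10.ok = 10  [b.off + 1]
25. n10.acc = 29  [(if E.key then b.off else E.cnt) + 27]
26. n11.fin = true  [D₀.fin == false]
27. n11.ok = 23  [D₀.ok * 2 + 3]
28. n11.acc = 6  [D₀.acc - 23]
29. n12.live = false  [terminal]
30. n11.lim = 29  [D.acc * 3 + 11]
31. n14.env = 26  [terminal]
32. n13.ok = 12  [g.env - 14]
33. n13.mk = 18  [g.env * 3 - 60]
34. n10.lim = 16  [D₀.ok * 3 - 14]
35. n8.pre = true  [E.key == false]
36. n1.live = -1  [A₁.live + 8]
37. n15.idx = false  [S.hot > 9]
38. n15.cnt = -1  [A.live]
39. n15.key = false  [S.hot > 9]
40. n16.off = 28  [terminal]
41. n18.idx = false  [false]
42. n18.cnt = 14  [14]
43. n18.key = true  [true]
44. n19.fin = true  [E.cnt > 13]
45. n19.ok = -3  [E.cnt - 17]
46. n19.acc = -8  [E.cnt * 2 - 36]
47. n20.off = 14  [terminal]
48. n21.off = 23  [terminal]
49. n19.lim = 18  [b₀.off + b₁.off - 19]
50. n18.pre = false  [E.key == false]
51. n17.ok = 27  [27]
52. n17.mk = 29  [29]
53. n15.pre = true  [C.ok > 26]
54. n0.cnt = 7  [(if E.pre then S.hot else A.live) - 2]

29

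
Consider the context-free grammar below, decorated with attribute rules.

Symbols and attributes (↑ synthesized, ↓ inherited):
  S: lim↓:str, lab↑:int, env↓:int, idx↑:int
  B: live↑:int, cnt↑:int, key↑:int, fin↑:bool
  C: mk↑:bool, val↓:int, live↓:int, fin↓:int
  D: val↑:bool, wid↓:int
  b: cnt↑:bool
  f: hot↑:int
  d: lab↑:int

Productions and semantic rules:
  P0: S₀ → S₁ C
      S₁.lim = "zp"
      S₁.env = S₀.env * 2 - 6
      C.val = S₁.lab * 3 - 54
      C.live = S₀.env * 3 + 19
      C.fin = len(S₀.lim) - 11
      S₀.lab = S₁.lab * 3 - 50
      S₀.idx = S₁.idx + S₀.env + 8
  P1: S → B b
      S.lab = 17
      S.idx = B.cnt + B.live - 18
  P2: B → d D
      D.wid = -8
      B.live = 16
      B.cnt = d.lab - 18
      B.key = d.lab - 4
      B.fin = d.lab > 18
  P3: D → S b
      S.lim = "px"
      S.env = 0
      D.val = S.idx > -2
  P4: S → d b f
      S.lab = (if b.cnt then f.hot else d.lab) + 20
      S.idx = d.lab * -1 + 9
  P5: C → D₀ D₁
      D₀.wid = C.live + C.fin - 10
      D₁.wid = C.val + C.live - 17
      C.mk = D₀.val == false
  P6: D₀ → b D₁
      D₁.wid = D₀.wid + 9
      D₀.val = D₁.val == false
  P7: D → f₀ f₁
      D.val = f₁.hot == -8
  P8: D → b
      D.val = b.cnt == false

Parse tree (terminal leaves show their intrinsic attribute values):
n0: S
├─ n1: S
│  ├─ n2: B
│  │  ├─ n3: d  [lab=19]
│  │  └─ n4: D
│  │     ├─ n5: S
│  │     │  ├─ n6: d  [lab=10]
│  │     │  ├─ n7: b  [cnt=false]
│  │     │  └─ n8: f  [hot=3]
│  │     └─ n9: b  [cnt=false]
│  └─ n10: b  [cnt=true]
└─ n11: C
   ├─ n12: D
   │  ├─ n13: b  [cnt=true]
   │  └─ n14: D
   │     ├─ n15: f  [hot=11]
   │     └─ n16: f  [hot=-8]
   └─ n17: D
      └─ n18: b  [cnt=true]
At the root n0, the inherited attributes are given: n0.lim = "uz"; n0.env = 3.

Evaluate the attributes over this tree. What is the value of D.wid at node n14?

18

1. n0.lim = "uz"  [given at root]
2. n0.env = 3  [given at root]
3. n1.lim = "zp"  ["zp"]
4. n1.env = 0  [S₀.env * 2 - 6]
5. n3.lab = 19  [terminal]
6. n4.wid = -8  [-8]
7. n5.lim = "px"  ["px"]
8. n5.env = 0  [0]
9. n6.lab = 10  [terminal]
10. n7.cnt = false  [terminal]
11. n8.hot = 3  [terminal]
12. n5.lab = 30  [(if b.cnt then f.hot else d.lab) + 20]
13. n5.idx = -1  [d.lab * -1 + 9]
14. n9.cnt = false  [terminal]
15. n4.val = true  [S.idx > -2]
16. n2.live = 16  [16]
17. n2.cnt = 1  [d.lab - 18]
18. n2.key = 15  [d.lab - 4]
19. n2.fin = true  [d.lab > 18]
20. n10.cnt = true  [terminal]
21. n1.lab = 17  [17]
22. n1.idx = -1  [B.cnt + B.live - 18]
23. n11.val = -3  [S₁.lab * 3 - 54]
24. n11.live = 28  [S₀.env * 3 + 19]
25. n11.fin = -9  [len(S₀.lim) - 11]
26. n12.wid = 9  [C.live + C.fin - 10]
27. n13.cnt = true  [terminal]
28. n14.wid = 18  [D₀.wid + 9]
29. n15.hot = 11  [terminal]
30. n16.hot = -8  [terminal]
31. n14.val = true  [f₁.hot == -8]
32. n12.val = false  [D₁.val == false]
33. n17.wid = 8  [C.val + C.live - 17]
34. n18.cnt = true  [terminal]
35. n17.val = false  [b.cnt == false]
36. n11.mk = true  [D₀.val == false]
37. n0.lab = 1  [S₁.lab * 3 - 50]
38. n0.idx = 10  [S₁.idx + S₀.env + 8]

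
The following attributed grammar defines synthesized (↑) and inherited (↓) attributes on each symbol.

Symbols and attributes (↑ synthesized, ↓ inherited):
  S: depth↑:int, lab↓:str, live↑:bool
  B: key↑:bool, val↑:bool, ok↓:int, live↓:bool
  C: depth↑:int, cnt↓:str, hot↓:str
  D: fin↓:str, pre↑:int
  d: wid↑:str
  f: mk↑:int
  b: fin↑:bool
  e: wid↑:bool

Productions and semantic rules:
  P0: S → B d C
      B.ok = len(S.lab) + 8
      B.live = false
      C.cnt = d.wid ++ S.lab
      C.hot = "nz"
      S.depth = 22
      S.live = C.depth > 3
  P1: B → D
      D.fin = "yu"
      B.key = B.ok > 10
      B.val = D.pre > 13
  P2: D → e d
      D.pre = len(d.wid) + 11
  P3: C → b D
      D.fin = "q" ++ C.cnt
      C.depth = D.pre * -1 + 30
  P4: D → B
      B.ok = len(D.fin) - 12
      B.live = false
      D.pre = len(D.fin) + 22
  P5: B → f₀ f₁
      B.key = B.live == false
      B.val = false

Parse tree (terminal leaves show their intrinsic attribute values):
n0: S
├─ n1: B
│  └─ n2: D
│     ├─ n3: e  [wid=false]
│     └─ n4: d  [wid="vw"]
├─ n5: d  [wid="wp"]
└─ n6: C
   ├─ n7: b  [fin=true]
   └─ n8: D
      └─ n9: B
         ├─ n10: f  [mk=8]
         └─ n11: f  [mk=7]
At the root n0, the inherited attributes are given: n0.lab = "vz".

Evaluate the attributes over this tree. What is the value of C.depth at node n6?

3

1. n0.lab = "vz"  [given at root]
2. n1.ok = 10  [len(S.lab) + 8]
3. n1.live = false  [false]
4. n2.fin = "yu"  ["yu"]
5. n3.wid = false  [terminal]
6. n4.wid = "vw"  [terminal]
7. n2.pre = 13  [len(d.wid) + 11]
8. n1.key = false  [B.ok > 10]
9. n1.val = false  [D.pre > 13]
10. n5.wid = "wp"  [terminal]
11. n6.cnt = "wpvz"  [d.wid ++ S.lab]
12. n6.hot = "nz"  ["nz"]
13. n7.fin = true  [terminal]
14. n8.fin = "qwpvz"  ["q" ++ C.cnt]
15. n9.ok = -7  [len(D.fin) - 12]
16. n9.live = false  [false]
17. n10.mk = 8  [terminal]
18. n11.mk = 7  [terminal]
19. n9.key = true  [B.live == false]
20. n9.val = false  [false]
21. n8.pre = 27  [len(D.fin) + 22]
22. n6.depth = 3  [D.pre * -1 + 30]
23. n0.depth = 22  [22]
24. n0.live = false  [C.depth > 3]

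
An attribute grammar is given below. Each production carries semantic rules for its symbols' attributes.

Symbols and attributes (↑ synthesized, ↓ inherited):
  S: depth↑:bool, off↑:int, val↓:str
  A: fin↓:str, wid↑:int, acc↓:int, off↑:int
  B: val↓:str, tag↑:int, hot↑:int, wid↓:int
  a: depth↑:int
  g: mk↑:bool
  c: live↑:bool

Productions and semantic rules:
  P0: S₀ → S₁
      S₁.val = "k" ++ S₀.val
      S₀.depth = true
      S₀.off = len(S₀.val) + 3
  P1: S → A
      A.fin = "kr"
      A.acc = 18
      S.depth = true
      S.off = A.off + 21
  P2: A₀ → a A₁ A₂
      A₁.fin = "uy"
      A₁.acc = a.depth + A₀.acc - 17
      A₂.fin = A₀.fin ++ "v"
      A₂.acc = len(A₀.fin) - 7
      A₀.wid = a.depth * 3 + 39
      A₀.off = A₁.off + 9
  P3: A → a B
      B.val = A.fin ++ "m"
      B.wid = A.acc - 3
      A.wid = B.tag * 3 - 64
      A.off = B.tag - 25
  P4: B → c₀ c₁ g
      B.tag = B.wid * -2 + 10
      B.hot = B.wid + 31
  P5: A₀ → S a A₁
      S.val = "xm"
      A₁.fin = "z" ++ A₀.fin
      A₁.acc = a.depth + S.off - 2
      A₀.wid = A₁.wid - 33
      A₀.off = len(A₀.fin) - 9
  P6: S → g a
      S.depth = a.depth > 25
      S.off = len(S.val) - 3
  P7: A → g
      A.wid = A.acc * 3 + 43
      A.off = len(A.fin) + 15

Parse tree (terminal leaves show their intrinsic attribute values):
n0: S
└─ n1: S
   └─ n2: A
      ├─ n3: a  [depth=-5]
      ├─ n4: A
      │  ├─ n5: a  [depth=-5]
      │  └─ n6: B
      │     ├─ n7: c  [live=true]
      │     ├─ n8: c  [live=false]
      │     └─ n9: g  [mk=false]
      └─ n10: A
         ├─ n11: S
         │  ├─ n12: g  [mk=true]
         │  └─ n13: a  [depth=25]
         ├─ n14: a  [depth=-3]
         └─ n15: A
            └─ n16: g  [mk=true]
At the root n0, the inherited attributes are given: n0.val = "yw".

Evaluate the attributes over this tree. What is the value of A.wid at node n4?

1. n0.val = "yw"  [given at root]
2. n1.val = "kyw"  ["k" ++ S₀.val]
3. n2.fin = "kr"  ["kr"]
4. n2.acc = 18  [18]
5. n3.depth = -5  [terminal]
6. n4.fin = "uy"  ["uy"]
7. n4.acc = -4  [a.depth + A₀.acc - 17]
8. n5.depth = -5  [terminal]
9. n6.val = "uym"  [A.fin ++ "m"]
10. n6.wid = -7  [A.acc - 3]
11. n7.live = true  [terminal]
12. n8.live = false  [terminal]
13. n9.mk = false  [terminal]
14. n6.tag = 24  [B.wid * -2 + 10]
15. n6.hot = 24  [B.wid + 31]
16. n4.wid = 8  [B.tag * 3 - 64]
17. n4.off = -1  [B.tag - 25]
18. n10.fin = "krv"  [A₀.fin ++ "v"]
19. n10.acc = -5  [len(A₀.fin) - 7]
20. n11.val = "xm"  ["xm"]
21. n12.mk = true  [terminal]
22. n13.depth = 25  [terminal]
23. n11.depth = false  [a.depth > 25]
24. n11.off = -1  [len(S.val) - 3]
25. n14.depth = -3  [terminal]
26. n15.fin = "zkrv"  ["z" ++ A₀.fin]
27. n15.acc = -6  [a.depth + S.off - 2]
28. n16.mk = true  [terminal]
29. n15.wid = 25  [A.acc * 3 + 43]
30. n15.off = 19  [len(A.fin) + 15]
31. n10.wid = -8  [A₁.wid - 33]
32. n10.off = -6  [len(A₀.fin) - 9]
33. n2.wid = 24  [a.depth * 3 + 39]
34. n2.off = 8  [A₁.off + 9]
35. n1.depth = true  [true]
36. n1.off = 29  [A.off + 21]
37. n0.depth = true  [true]
38. n0.off = 5  [len(S₀.val) + 3]

8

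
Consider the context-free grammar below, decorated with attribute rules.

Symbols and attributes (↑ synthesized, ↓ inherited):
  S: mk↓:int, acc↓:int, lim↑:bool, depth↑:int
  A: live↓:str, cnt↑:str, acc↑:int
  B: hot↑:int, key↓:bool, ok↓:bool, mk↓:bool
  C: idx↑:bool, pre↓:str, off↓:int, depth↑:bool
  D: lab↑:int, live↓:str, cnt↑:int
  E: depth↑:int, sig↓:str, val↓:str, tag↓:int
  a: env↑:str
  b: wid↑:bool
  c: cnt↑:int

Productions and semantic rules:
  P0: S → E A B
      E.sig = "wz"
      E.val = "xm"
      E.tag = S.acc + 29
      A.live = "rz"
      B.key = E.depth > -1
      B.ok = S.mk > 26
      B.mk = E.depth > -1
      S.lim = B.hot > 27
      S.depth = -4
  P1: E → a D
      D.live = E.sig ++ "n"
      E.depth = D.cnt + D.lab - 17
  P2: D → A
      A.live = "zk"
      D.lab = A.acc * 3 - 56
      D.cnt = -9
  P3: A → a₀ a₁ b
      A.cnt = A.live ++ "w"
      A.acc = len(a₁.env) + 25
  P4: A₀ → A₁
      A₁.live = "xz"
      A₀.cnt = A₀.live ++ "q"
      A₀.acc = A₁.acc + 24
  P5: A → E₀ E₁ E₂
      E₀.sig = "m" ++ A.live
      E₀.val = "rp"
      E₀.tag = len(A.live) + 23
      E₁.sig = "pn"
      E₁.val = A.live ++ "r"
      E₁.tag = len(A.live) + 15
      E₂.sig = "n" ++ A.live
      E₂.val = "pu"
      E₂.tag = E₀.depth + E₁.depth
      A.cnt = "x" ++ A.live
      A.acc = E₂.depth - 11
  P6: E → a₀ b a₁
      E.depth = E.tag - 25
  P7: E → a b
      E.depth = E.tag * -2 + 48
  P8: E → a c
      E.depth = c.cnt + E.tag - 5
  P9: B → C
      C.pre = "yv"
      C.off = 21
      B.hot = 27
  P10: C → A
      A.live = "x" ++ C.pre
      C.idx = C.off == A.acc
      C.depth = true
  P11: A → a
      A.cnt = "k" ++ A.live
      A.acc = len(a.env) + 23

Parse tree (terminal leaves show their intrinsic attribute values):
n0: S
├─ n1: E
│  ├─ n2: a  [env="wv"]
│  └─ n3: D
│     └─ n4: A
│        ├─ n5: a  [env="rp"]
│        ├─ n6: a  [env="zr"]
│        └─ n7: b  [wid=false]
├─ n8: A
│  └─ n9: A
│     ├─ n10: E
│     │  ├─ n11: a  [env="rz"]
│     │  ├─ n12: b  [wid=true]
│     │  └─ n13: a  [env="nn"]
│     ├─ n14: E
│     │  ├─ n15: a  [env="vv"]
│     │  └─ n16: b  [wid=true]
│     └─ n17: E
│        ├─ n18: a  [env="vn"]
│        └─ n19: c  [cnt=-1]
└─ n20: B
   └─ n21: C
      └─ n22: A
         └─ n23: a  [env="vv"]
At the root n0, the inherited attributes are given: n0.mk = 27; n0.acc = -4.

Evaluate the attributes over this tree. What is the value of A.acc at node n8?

1. n0.mk = 27  [given at root]
2. n0.acc = -4  [given at root]
3. n1.sig = "wz"  ["wz"]
4. n1.val = "xm"  ["xm"]
5. n1.tag = 25  [S.acc + 29]
6. n2.env = "wv"  [terminal]
7. n3.live = "wzn"  [E.sig ++ "n"]
8. n4.live = "zk"  ["zk"]
9. n5.env = "rp"  [terminal]
10. n6.env = "zr"  [terminal]
11. n7.wid = false  [terminal]
12. n4.cnt = "zkw"  [A.live ++ "w"]
13. n4.acc = 27  [len(a₁.env) + 25]
14. n3.lab = 25  [A.acc * 3 - 56]
15. n3.cnt = -9  [-9]
16. n1.depth = -1  [D.cnt + D.lab - 17]
17. n8.live = "rz"  ["rz"]
18. n9.live = "xz"  ["xz"]
19. n10.sig = "mxz"  ["m" ++ A.live]
20. n10.val = "rp"  ["rp"]
21. n10.tag = 25  [len(A.live) + 23]
22. n11.env = "rz"  [terminal]
23. n12.wid = true  [terminal]
24. n13.env = "nn"  [terminal]
25. n10.depth = 0  [E.tag - 25]
26. n14.sig = "pn"  ["pn"]
27. n14.val = "xzr"  [A.live ++ "r"]
28. n14.tag = 17  [len(A.live) + 15]
29. n15.env = "vv"  [terminal]
30. n16.wid = true  [terminal]
31. n14.depth = 14  [E.tag * -2 + 48]
32. n17.sig = "nxz"  ["n" ++ A.live]
33. n17.val = "pu"  ["pu"]
34. n17.tag = 14  [E₀.depth + E₁.depth]
35. n18.env = "vn"  [terminal]
36. n19.cnt = -1  [terminal]
37. n17.depth = 8  [c.cnt + E.tag - 5]
38. n9.cnt = "xxz"  ["x" ++ A.live]
39. n9.acc = -3  [E₂.depth - 11]
40. n8.cnt = "rzq"  [A₀.live ++ "q"]
41. n8.acc = 21  [A₁.acc + 24]
42. n20.key = false  [E.depth > -1]
43. n20.ok = true  [S.mk > 26]
44. n20.mk = false  [E.depth > -1]
45. n21.pre = "yv"  ["yv"]
46. n21.off = 21  [21]
47. n22.live = "xyv"  ["x" ++ C.pre]
48. n23.env = "vv"  [terminal]
49. n22.cnt = "kxyv"  ["k" ++ A.live]
50. n22.acc = 25  [len(a.env) + 23]
51. n21.idx = false  [C.off == A.acc]
52. n21.depth = true  [true]
53. n20.hot = 27  [27]
54. n0.lim = false  [B.hot > 27]
55. n0.depth = -4  [-4]

21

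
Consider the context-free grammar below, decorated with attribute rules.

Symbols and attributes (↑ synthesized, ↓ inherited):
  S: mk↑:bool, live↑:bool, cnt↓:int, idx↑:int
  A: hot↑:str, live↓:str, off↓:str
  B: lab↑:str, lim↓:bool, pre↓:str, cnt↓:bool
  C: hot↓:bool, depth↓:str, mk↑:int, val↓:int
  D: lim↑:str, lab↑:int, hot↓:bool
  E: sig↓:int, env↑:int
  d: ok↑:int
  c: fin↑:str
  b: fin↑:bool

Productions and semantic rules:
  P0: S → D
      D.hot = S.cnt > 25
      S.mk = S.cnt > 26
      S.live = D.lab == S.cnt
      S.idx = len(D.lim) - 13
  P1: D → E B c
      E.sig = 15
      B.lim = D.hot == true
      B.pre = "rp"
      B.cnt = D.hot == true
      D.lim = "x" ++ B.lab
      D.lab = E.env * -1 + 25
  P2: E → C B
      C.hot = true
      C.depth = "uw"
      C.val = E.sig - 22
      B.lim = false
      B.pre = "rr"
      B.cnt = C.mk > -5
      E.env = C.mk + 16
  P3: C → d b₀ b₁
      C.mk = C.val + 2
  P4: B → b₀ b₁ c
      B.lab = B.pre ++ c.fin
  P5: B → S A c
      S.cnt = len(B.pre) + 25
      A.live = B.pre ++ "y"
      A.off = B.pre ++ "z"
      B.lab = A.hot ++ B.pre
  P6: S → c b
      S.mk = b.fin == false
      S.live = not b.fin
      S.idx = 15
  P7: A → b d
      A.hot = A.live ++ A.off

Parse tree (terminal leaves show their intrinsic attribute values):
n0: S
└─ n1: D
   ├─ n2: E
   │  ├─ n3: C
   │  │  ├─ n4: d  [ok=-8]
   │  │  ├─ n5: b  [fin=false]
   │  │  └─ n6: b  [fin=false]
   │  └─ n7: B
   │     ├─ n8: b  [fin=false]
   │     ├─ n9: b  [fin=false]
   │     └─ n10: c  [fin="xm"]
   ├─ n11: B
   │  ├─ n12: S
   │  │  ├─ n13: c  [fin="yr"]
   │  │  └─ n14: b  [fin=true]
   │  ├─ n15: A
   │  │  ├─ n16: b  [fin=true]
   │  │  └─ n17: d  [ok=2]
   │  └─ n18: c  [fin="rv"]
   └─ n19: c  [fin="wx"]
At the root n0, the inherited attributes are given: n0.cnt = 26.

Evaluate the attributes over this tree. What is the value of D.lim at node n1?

"xrpyrpzrp"

1. n0.cnt = 26  [given at root]
2. n1.hot = true  [S.cnt > 25]
3. n2.sig = 15  [15]
4. n3.hot = true  [true]
5. n3.depth = "uw"  ["uw"]
6. n3.val = -7  [E.sig - 22]
7. n4.ok = -8  [terminal]
8. n5.fin = false  [terminal]
9. n6.fin = false  [terminal]
10. n3.mk = -5  [C.val + 2]
11. n7.lim = false  [false]
12. n7.pre = "rr"  ["rr"]
13. n7.cnt = false  [C.mk > -5]
14. n8.fin = false  [terminal]
15. n9.fin = false  [terminal]
16. n10.fin = "xm"  [terminal]
17. n7.lab = "rrxm"  [B.pre ++ c.fin]
18. n2.env = 11  [C.mk + 16]
19. n11.lim = true  [D.hot == true]
20. n11.pre = "rp"  ["rp"]
21. n11.cnt = true  [D.hot == true]
22. n12.cnt = 27  [len(B.pre) + 25]
23. n13.fin = "yr"  [terminal]
24. n14.fin = true  [terminal]
25. n12.mk = false  [b.fin == false]
26. n12.live = false  [not b.fin]
27. n12.idx = 15  [15]
28. n15.live = "rpy"  [B.pre ++ "y"]
29. n15.off = "rpz"  [B.pre ++ "z"]
30. n16.fin = true  [terminal]
31. n17.ok = 2  [terminal]
32. n15.hot = "rpyrpz"  [A.live ++ A.off]
33. n18.fin = "rv"  [terminal]
34. n11.lab = "rpyrpzrp"  [A.hot ++ B.pre]
35. n19.fin = "wx"  [terminal]
36. n1.lim = "xrpyrpzrp"  ["x" ++ B.lab]
37. n1.lab = 14  [E.env * -1 + 25]
38. n0.mk = false  [S.cnt > 26]
39. n0.live = false  [D.lab == S.cnt]
40. n0.idx = -4  [len(D.lim) - 13]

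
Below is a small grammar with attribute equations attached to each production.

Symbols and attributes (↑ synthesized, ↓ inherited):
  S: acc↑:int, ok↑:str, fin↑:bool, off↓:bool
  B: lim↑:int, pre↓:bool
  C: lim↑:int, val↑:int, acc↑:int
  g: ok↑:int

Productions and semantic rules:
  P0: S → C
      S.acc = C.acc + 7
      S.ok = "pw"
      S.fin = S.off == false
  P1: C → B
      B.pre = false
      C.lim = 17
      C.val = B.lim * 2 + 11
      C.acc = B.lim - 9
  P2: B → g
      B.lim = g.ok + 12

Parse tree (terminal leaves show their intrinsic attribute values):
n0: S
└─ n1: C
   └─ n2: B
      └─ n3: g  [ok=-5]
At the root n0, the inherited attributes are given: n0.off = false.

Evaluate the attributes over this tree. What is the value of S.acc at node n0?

1. n0.off = false  [given at root]
2. n2.pre = false  [false]
3. n3.ok = -5  [terminal]
4. n2.lim = 7  [g.ok + 12]
5. n1.lim = 17  [17]
6. n1.val = 25  [B.lim * 2 + 11]
7. n1.acc = -2  [B.lim - 9]
8. n0.acc = 5  [C.acc + 7]
9. n0.ok = "pw"  ["pw"]
10. n0.fin = true  [S.off == false]

5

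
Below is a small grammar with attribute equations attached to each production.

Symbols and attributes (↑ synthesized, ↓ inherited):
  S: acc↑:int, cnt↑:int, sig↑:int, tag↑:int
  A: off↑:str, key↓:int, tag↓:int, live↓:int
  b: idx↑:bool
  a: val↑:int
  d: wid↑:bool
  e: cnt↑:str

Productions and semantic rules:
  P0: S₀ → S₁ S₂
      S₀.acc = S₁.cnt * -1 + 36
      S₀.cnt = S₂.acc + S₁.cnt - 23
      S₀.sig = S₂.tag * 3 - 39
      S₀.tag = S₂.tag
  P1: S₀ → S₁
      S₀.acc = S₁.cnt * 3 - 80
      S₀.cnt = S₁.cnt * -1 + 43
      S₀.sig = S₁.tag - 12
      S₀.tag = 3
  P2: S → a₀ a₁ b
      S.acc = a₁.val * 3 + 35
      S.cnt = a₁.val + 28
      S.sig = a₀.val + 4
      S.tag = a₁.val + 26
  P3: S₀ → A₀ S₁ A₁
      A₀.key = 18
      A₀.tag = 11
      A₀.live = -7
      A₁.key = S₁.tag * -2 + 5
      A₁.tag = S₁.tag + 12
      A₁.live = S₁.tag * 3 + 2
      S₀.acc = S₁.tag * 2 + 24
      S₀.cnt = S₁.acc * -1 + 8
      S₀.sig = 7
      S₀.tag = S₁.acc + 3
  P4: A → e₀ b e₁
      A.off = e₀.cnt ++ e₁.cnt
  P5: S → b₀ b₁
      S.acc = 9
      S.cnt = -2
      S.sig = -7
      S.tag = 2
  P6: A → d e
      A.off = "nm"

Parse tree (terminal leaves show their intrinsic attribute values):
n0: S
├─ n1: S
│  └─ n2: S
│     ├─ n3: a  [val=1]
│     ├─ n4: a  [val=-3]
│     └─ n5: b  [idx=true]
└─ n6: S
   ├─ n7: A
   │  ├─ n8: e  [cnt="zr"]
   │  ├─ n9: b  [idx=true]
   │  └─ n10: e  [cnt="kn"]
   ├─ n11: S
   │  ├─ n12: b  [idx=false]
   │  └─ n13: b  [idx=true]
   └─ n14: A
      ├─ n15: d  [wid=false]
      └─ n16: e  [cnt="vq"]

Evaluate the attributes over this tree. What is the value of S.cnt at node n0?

23

1. n3.val = 1  [terminal]
2. n4.val = -3  [terminal]
3. n5.idx = true  [terminal]
4. n2.acc = 26  [a₁.val * 3 + 35]
5. n2.cnt = 25  [a₁.val + 28]
6. n2.sig = 5  [a₀.val + 4]
7. n2.tag = 23  [a₁.val + 26]
8. n1.acc = -5  [S₁.cnt * 3 - 80]
9. n1.cnt = 18  [S₁.cnt * -1 + 43]
10. n1.sig = 11  [S₁.tag - 12]
11. n1.tag = 3  [3]
12. n7.key = 18  [18]
13. n7.tag = 11  [11]
14. n7.live = -7  [-7]
15. n8.cnt = "zr"  [terminal]
16. n9.idx = true  [terminal]
17. n10.cnt = "kn"  [terminal]
18. n7.off = "zrkn"  [e₀.cnt ++ e₁.cnt]
19. n12.idx = false  [terminal]
20. n13.idx = true  [terminal]
21. n11.acc = 9  [9]
22. n11.cnt = -2  [-2]
23. n11.sig = -7  [-7]
24. n11.tag = 2  [2]
25. n14.key = 1  [S₁.tag * -2 + 5]
26. n14.tag = 14  [S₁.tag + 12]
27. n14.live = 8  [S₁.tag * 3 + 2]
28. n15.wid = false  [terminal]
29. n16.cnt = "vq"  [terminal]
30. n14.off = "nm"  ["nm"]
31. n6.acc = 28  [S₁.tag * 2 + 24]
32. n6.cnt = -1  [S₁.acc * -1 + 8]
33. n6.sig = 7  [7]
34. n6.tag = 12  [S₁.acc + 3]
35. n0.acc = 18  [S₁.cnt * -1 + 36]
36. n0.cnt = 23  [S₂.acc + S₁.cnt - 23]
37. n0.sig = -3  [S₂.tag * 3 - 39]
38. n0.tag = 12  [S₂.tag]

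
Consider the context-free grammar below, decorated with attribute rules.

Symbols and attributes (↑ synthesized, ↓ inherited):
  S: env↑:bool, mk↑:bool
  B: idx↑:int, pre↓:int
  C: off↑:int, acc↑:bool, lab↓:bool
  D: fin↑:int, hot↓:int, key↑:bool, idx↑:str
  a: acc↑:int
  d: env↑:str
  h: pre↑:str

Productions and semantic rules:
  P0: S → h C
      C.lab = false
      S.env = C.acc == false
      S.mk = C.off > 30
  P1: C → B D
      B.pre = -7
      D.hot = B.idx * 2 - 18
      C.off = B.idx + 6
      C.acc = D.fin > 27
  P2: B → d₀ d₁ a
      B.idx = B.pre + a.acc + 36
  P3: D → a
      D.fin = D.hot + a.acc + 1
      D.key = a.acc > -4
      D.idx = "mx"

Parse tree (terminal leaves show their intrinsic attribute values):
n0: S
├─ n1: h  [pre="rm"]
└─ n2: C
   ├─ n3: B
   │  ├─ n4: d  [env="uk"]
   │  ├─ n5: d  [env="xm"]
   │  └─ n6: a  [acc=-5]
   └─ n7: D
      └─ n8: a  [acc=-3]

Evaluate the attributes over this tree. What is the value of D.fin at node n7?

28

1. n1.pre = "rm"  [terminal]
2. n2.lab = false  [false]
3. n3.pre = -7  [-7]
4. n4.env = "uk"  [terminal]
5. n5.env = "xm"  [terminal]
6. n6.acc = -5  [terminal]
7. n3.idx = 24  [B.pre + a.acc + 36]
8. n7.hot = 30  [B.idx * 2 - 18]
9. n8.acc = -3  [terminal]
10. n7.fin = 28  [D.hot + a.acc + 1]
11. n7.key = true  [a.acc > -4]
12. n7.idx = "mx"  ["mx"]
13. n2.off = 30  [B.idx + 6]
14. n2.acc = true  [D.fin > 27]
15. n0.env = false  [C.acc == false]
16. n0.mk = false  [C.off > 30]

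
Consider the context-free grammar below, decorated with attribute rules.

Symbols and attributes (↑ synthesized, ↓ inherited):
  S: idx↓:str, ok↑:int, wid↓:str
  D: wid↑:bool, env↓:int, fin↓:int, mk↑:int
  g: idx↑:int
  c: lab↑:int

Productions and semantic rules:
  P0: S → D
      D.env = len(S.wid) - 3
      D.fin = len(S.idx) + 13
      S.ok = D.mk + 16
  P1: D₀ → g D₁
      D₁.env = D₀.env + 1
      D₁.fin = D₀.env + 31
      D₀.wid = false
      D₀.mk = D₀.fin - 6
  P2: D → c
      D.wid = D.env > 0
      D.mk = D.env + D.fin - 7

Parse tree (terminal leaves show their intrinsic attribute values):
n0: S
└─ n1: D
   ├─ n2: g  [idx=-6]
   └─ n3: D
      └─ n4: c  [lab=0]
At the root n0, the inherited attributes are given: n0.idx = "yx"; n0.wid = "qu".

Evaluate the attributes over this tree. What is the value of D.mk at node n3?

1. n0.idx = "yx"  [given at root]
2. n0.wid = "qu"  [given at root]
3. n1.env = -1  [len(S.wid) - 3]
4. n1.fin = 15  [len(S.idx) + 13]
5. n2.idx = -6  [terminal]
6. n3.env = 0  [D₀.env + 1]
7. n3.fin = 30  [D₀.env + 31]
8. n4.lab = 0  [terminal]
9. n3.wid = false  [D.env > 0]
10. n3.mk = 23  [D.env + D.fin - 7]
11. n1.wid = false  [false]
12. n1.mk = 9  [D₀.fin - 6]
13. n0.ok = 25  [D.mk + 16]

23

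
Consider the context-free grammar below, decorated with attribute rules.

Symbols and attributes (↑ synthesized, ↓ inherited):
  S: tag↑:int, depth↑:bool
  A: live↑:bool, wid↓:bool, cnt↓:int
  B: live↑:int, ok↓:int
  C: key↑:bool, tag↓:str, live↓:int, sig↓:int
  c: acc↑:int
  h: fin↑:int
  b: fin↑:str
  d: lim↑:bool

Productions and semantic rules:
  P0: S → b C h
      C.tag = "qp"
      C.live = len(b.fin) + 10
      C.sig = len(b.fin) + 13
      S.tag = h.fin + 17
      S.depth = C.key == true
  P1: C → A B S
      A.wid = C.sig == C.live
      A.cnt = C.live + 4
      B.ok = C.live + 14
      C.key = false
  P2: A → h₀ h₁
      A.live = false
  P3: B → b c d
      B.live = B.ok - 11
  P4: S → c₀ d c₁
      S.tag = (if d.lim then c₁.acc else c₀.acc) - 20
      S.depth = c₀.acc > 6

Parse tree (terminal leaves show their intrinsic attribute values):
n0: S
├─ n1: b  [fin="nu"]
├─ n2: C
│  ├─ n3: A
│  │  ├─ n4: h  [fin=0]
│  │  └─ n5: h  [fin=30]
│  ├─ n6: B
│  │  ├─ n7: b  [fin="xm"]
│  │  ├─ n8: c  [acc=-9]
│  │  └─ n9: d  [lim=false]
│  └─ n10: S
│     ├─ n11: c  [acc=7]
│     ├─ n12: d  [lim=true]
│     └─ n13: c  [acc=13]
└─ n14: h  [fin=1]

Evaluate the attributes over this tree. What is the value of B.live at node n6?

15

1. n1.fin = "nu"  [terminal]
2. n2.tag = "qp"  ["qp"]
3. n2.live = 12  [len(b.fin) + 10]
4. n2.sig = 15  [len(b.fin) + 13]
5. n3.wid = false  [C.sig == C.live]
6. n3.cnt = 16  [C.live + 4]
7. n4.fin = 0  [terminal]
8. n5.fin = 30  [terminal]
9. n3.live = false  [false]
10. n6.ok = 26  [C.live + 14]
11. n7.fin = "xm"  [terminal]
12. n8.acc = -9  [terminal]
13. n9.lim = false  [terminal]
14. n6.live = 15  [B.ok - 11]
15. n11.acc = 7  [terminal]
16. n12.lim = true  [terminal]
17. n13.acc = 13  [terminal]
18. n10.tag = -7  [(if d.lim then c₁.acc else c₀.acc) - 20]
19. n10.depth = true  [c₀.acc > 6]
20. n2.key = false  [false]
21. n14.fin = 1  [terminal]
22. n0.tag = 18  [h.fin + 17]
23. n0.depth = false  [C.key == true]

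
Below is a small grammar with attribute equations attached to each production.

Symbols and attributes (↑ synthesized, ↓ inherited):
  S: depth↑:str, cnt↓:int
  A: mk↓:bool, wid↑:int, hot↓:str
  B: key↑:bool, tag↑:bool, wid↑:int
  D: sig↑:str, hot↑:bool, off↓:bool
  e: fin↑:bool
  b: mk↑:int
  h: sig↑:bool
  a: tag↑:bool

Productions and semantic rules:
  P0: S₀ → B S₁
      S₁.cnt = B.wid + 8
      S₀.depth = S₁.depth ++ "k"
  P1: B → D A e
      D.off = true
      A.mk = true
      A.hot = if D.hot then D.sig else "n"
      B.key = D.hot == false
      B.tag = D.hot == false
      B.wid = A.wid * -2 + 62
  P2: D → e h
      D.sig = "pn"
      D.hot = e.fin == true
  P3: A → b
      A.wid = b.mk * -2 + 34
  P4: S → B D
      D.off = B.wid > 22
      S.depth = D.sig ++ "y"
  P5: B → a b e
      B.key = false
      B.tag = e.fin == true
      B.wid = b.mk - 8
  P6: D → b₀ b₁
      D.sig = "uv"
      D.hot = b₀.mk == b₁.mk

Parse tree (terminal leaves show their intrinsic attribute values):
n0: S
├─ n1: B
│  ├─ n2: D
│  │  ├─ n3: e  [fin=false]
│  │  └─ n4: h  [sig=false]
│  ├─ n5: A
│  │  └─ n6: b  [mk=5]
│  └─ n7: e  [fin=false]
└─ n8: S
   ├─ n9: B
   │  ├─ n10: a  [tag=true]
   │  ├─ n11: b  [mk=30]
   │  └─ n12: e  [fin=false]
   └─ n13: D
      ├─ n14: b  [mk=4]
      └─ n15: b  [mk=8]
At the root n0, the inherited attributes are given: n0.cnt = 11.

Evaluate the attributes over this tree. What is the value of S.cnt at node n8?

1. n0.cnt = 11  [given at root]
2. n2.off = true  [true]
3. n3.fin = false  [terminal]
4. n4.sig = false  [terminal]
5. n2.sig = "pn"  ["pn"]
6. n2.hot = false  [e.fin == true]
7. n5.mk = true  [true]
8. n5.hot = "n"  [if D.hot then D.sig else "n"]
9. n6.mk = 5  [terminal]
10. n5.wid = 24  [b.mk * -2 + 34]
11. n7.fin = false  [terminal]
12. n1.key = true  [D.hot == false]
13. n1.tag = true  [D.hot == false]
14. n1.wid = 14  [A.wid * -2 + 62]
15. n8.cnt = 22  [B.wid + 8]
16. n10.tag = true  [terminal]
17. n11.mk = 30  [terminal]
18. n12.fin = false  [terminal]
19. n9.key = false  [false]
20. n9.tag = false  [e.fin == true]
21. n9.wid = 22  [b.mk - 8]
22. n13.off = false  [B.wid > 22]
23. n14.mk = 4  [terminal]
24. n15.mk = 8  [terminal]
25. n13.sig = "uv"  ["uv"]
26. n13.hot = false  [b₀.mk == b₁.mk]
27. n8.depth = "uvy"  [D.sig ++ "y"]
28. n0.depth = "uvyk"  [S₁.depth ++ "k"]

22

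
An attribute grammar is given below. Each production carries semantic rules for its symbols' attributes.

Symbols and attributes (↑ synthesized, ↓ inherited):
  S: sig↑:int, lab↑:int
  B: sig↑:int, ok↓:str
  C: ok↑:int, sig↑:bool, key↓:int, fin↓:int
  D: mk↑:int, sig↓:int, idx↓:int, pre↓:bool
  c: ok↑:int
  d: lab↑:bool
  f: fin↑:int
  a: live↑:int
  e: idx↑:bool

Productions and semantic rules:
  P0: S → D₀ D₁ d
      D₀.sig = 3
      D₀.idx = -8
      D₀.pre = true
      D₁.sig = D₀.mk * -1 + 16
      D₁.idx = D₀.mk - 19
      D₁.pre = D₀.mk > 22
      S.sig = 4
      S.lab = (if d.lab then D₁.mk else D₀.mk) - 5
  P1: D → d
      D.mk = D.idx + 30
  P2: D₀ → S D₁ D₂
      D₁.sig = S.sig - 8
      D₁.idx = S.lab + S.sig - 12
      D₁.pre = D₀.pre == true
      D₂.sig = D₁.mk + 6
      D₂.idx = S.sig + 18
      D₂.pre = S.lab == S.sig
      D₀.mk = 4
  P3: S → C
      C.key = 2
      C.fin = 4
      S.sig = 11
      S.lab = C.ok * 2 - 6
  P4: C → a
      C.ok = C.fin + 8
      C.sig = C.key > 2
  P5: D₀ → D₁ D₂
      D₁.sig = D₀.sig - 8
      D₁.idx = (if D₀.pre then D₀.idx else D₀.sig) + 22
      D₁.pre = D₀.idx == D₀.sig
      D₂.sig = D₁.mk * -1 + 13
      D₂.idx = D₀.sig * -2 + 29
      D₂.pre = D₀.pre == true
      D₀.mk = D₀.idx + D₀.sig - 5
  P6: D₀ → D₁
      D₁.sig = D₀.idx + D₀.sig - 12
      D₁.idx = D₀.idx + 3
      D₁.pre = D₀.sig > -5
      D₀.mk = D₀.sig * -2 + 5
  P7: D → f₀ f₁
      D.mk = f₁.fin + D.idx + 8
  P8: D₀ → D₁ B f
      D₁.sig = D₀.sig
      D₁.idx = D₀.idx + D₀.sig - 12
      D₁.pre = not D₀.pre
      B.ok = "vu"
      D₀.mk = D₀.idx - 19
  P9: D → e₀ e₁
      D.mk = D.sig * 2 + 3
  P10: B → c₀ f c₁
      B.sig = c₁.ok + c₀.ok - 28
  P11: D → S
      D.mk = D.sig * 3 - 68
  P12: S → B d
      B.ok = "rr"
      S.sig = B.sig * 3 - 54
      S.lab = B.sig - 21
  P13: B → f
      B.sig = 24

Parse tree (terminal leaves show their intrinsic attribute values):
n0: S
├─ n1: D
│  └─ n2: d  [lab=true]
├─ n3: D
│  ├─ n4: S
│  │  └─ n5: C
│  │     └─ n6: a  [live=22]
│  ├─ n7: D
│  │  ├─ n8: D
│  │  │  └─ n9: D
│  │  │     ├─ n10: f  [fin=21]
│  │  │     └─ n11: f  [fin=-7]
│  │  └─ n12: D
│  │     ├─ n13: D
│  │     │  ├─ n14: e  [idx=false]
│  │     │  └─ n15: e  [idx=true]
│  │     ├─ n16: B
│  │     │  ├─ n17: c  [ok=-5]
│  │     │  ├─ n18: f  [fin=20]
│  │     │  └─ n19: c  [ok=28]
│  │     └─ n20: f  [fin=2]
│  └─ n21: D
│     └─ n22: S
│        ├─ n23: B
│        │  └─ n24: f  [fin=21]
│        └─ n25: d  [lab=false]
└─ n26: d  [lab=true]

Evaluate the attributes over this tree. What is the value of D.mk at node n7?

15

1. n1.sig = 3  [3]
2. n1.idx = -8  [-8]
3. n1.pre = true  [true]
4. n2.lab = true  [terminal]
5. n1.mk = 22  [D.idx + 30]
6. n3.sig = -6  [D₀.mk * -1 + 16]
7. n3.idx = 3  [D₀.mk - 19]
8. n3.pre = false  [D₀.mk > 22]
9. n5.key = 2  [2]
10. n5.fin = 4  [4]
11. n6.live = 22  [terminal]
12. n5.ok = 12  [C.fin + 8]
13. n5.sig = false  [C.key > 2]
14. n4.sig = 11  [11]
15. n4.lab = 18  [C.ok * 2 - 6]
16. n7.sig = 3  [S.sig - 8]
17. n7.idx = 17  [S.lab + S.sig - 12]
18. n7.pre = false  [D₀.pre == true]
19. n8.sig = -5  [D₀.sig - 8]
20. n8.idx = 25  [(if D₀.pre then D₀.idx else D₀.sig) + 22]
21. n8.pre = false  [D₀.idx == D₀.sig]
22. n9.sig = 8  [D₀.idx + D₀.sig - 12]
23. n9.idx = 28  [D₀.idx + 3]
24. n9.pre = false  [D₀.sig > -5]
25. n10.fin = 21  [terminal]
26. n11.fin = -7  [terminal]
27. n9.mk = 29  [f₁.fin + D.idx + 8]
28. n8.mk = 15  [D₀.sig * -2 + 5]
29. n12.sig = -2  [D₁.mk * -1 + 13]
30. n12.idx = 23  [D₀.sig * -2 + 29]
31. n12.pre = false  [D₀.pre == true]
32. n13.sig = -2  [D₀.sig]
33. n13.idx = 9  [D₀.idx + D₀.sig - 12]
34. n13.pre = true  [not D₀.pre]
35. n14.idx = false  [terminal]
36. n15.idx = true  [terminal]
37. n13.mk = -1  [D.sig * 2 + 3]
38. n16.ok = "vu"  ["vu"]
39. n17.ok = -5  [terminal]
40. n18.fin = 20  [terminal]
41. n19.ok = 28  [terminal]
42. n16.sig = -5  [c₁.ok + c₀.ok - 28]
43. n20.fin = 2  [terminal]
44. n12.mk = 4  [D₀.idx - 19]
45. n7.mk = 15  [D₀.idx + D₀.sig - 5]
46. n21.sig = 21  [D₁.mk + 6]
47. n21.idx = 29  [S.sig + 18]
48. n21.pre = false  [S.lab == S.sig]
49. n23.ok = "rr"  ["rr"]
50. n24.fin = 21  [terminal]
51. n23.sig = 24  [24]
52. n25.lab = false  [terminal]
53. n22.sig = 18  [B.sig * 3 - 54]
54. n22.lab = 3  [B.sig - 21]
55. n21.mk = -5  [D.sig * 3 - 68]
56. n3.mk = 4  [4]
57. n26.lab = true  [terminal]
58. n0.sig = 4  [4]
59. n0.lab = -1  [(if d.lab then D₁.mk else D₀.mk) - 5]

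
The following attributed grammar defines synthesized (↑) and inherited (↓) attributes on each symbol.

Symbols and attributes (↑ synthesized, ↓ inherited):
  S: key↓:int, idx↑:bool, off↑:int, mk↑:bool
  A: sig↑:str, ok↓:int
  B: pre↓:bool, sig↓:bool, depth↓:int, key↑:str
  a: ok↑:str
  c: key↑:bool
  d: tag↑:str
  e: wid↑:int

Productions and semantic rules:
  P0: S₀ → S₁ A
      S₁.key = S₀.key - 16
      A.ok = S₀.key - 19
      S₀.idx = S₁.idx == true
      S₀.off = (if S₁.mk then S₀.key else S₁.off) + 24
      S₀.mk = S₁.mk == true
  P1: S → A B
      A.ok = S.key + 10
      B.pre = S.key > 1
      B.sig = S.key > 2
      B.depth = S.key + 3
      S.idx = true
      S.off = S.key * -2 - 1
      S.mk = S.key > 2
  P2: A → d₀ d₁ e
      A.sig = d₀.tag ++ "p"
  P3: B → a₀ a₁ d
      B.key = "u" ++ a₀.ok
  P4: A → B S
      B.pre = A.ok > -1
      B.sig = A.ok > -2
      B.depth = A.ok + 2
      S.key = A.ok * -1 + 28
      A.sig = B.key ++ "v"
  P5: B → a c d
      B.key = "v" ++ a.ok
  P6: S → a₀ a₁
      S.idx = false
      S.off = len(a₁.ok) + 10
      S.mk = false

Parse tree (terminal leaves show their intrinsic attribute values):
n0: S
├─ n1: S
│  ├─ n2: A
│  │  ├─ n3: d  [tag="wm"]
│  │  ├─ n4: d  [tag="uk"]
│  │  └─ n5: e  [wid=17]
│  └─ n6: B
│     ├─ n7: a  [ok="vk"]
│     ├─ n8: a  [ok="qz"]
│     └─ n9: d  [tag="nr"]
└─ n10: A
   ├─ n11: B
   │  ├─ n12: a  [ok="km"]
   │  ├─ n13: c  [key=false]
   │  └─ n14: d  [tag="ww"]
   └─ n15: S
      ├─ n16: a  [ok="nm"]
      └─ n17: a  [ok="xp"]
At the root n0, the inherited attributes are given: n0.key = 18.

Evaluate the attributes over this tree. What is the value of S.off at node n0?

1. n0.key = 18  [given at root]
2. n1.key = 2  [S₀.key - 16]
3. n2.ok = 12  [S.key + 10]
4. n3.tag = "wm"  [terminal]
5. n4.tag = "uk"  [terminal]
6. n5.wid = 17  [terminal]
7. n2.sig = "wmp"  [d₀.tag ++ "p"]
8. n6.pre = true  [S.key > 1]
9. n6.sig = false  [S.key > 2]
10. n6.depth = 5  [S.key + 3]
11. n7.ok = "vk"  [terminal]
12. n8.ok = "qz"  [terminal]
13. n9.tag = "nr"  [terminal]
14. n6.key = "uvk"  ["u" ++ a₀.ok]
15. n1.idx = true  [true]
16. n1.off = -5  [S.key * -2 - 1]
17. n1.mk = false  [S.key > 2]
18. n10.ok = -1  [S₀.key - 19]
19. n11.pre = false  [A.ok > -1]
20. n11.sig = true  [A.ok > -2]
21. n11.depth = 1  [A.ok + 2]
22. n12.ok = "km"  [terminal]
23. n13.key = false  [terminal]
24. n14.tag = "ww"  [terminal]
25. n11.key = "vkm"  ["v" ++ a.ok]
26. n15.key = 29  [A.ok * -1 + 28]
27. n16.ok = "nm"  [terminal]
28. n17.ok = "xp"  [terminal]
29. n15.idx = false  [false]
30. n15.off = 12  [len(a₁.ok) + 10]
31. n15.mk = false  [false]
32. n10.sig = "vkmv"  [B.key ++ "v"]
33. n0.idx = true  [S₁.idx == true]
34. n0.off = 19  [(if S₁.mk then S₀.key else S₁.off) + 24]
35. n0.mk = false  [S₁.mk == true]

19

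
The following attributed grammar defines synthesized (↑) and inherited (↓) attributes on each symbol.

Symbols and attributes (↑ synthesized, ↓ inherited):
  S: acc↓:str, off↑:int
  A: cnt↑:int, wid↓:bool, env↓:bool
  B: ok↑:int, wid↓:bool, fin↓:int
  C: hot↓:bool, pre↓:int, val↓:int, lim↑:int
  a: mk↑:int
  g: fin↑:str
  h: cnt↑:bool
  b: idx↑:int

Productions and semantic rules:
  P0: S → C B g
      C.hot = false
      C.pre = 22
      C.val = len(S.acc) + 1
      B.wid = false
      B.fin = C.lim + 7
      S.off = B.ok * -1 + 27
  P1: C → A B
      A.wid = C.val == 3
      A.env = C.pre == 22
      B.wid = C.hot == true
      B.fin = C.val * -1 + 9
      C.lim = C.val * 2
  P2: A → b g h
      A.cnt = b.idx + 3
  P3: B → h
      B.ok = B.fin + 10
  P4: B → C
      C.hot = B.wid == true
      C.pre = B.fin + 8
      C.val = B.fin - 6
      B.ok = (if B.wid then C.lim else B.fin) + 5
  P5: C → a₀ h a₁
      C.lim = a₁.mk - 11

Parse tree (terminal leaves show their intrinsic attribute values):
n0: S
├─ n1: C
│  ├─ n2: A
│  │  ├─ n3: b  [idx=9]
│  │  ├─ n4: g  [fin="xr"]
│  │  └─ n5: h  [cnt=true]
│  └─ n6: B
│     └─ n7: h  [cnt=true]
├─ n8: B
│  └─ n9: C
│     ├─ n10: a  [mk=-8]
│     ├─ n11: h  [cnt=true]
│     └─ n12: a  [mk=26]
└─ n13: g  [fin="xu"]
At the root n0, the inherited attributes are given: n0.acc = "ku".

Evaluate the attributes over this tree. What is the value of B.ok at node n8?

18

1. n0.acc = "ku"  [given at root]
2. n1.hot = false  [false]
3. n1.pre = 22  [22]
4. n1.val = 3  [len(S.acc) + 1]
5. n2.wid = true  [C.val == 3]
6. n2.env = true  [C.pre == 22]
7. n3.idx = 9  [terminal]
8. n4.fin = "xr"  [terminal]
9. n5.cnt = true  [terminal]
10. n2.cnt = 12  [b.idx + 3]
11. n6.wid = false  [C.hot == true]
12. n6.fin = 6  [C.val * -1 + 9]
13. n7.cnt = true  [terminal]
14. n6.ok = 16  [B.fin + 10]
15. n1.lim = 6  [C.val * 2]
16. n8.wid = false  [false]
17. n8.fin = 13  [C.lim + 7]
18. n9.hot = false  [B.wid == true]
19. n9.pre = 21  [B.fin + 8]
20. n9.val = 7  [B.fin - 6]
21. n10.mk = -8  [terminal]
22. n11.cnt = true  [terminal]
23. n12.mk = 26  [terminal]
24. n9.lim = 15  [a₁.mk - 11]
25. n8.ok = 18  [(if B.wid then C.lim else B.fin) + 5]
26. n13.fin = "xu"  [terminal]
27. n0.off = 9  [B.ok * -1 + 27]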